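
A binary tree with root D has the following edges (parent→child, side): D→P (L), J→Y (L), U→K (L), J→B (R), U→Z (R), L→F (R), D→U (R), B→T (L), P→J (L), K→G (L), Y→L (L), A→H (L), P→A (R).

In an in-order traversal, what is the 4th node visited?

J

In-order visits the left subtree, then the node, then the right subtree.
At D: go left to P.
  At P: go left to J.
    At J: go left to Y.
      At Y: go left to L.
        At L: no left child.
        Visit L.
        At L: go right to F.
          F is a leaf — visit F.
      Visit Y.
      At Y: no right child.
    Visit J.
    At J: go right to B.
      At B: go left to T.
        T is a leaf — visit T.
      Visit B.
      At B: no right child.
  Visit P.
  At P: go right to A.
    At A: go left to H.
      H is a leaf — visit H.
    Visit A.
    At A: no right child.
Visit D.
At D: go right to U.
  At U: go left to K.
    At K: go left to G.
      G is a leaf — visit G.
    Visit K.
    At K: no right child.
  Visit U.
  At U: go right to Z.
    Z is a leaf — visit Z.
Full in-order sequence: L, F, Y, J, T, B, P, H, A, D, G, K, U, Z.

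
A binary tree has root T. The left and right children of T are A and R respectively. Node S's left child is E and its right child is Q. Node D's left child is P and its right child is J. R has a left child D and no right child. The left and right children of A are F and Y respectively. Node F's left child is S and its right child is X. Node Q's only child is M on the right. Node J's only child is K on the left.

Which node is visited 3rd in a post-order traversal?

Post-order visits the left subtree, then the right subtree, then the node.
At T: go left to A.
  At A: go left to F.
    At F: go left to S.
      At S: go left to E.
        E is a leaf — visit E.
      At S: go right to Q.
        At Q: no left child.
        At Q: go right to M.
          M is a leaf — visit M.
        Visit Q.
      Visit S.
    At F: go right to X.
      X is a leaf — visit X.
    Visit F.
  At A: go right to Y.
    Y is a leaf — visit Y.
  Visit A.
At T: go right to R.
  At R: go left to D.
    At D: go left to P.
      P is a leaf — visit P.
    At D: go right to J.
      At J: go left to K.
        K is a leaf — visit K.
      At J: no right child.
      Visit J.
    Visit D.
  At R: no right child.
  Visit R.
Visit T.
Full post-order sequence: E, M, Q, S, X, F, Y, A, P, K, J, D, R, T.

Q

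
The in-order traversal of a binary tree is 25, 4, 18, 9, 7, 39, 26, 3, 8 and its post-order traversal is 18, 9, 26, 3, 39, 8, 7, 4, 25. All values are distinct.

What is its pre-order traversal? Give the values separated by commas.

The last element of post-order is the root; it splits in-order into left and right subtrees.
Root 25: left subtree has 0 nodes { }, right has 8 {4, 18, 9, 7, 39, 26, 3, 8}.
  Root 4: left subtree has 0 nodes { }, right has 7 {18, 9, 7, 39, 26, 3, 8}.
    Root 7: left subtree has 2 nodes {18, 9}, right has 4 {39, 26, 3, 8}.
      Root 9: left subtree has 1 node {18}, right has 0 { }.
      Root 8: left subtree has 3 nodes {39, 26, 3}, right has 0 { }.
        Root 39: left subtree has 0 nodes { }, right has 2 {26, 3}.
          Root 3: left subtree has 1 node {26}, right has 0 { }.

25, 4, 7, 9, 18, 8, 39, 3, 26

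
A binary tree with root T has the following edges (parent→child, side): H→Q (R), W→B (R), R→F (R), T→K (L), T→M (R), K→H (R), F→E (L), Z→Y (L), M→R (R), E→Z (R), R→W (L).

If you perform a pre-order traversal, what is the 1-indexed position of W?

Pre-order visits the node, then its left subtree, then its right subtree.
Visit T.
At T: go left to K.
  Visit K.
  At K: no left child.
  At K: go right to H.
    Visit H.
    At H: no left child.
    At H: go right to Q.
      Q is a leaf — visit Q.
At T: go right to M.
  Visit M.
  At M: no left child.
  At M: go right to R.
    Visit R.
    At R: go left to W.
      Visit W.
      At W: no left child.
      At W: go right to B.
        B is a leaf — visit B.
    At R: go right to F.
      Visit F.
      At F: go left to E.
        Visit E.
        At E: no left child.
        At E: go right to Z.
          Visit Z.
          At Z: go left to Y.
            Y is a leaf — visit Y.
          At Z: no right child.
      At F: no right child.
Full pre-order sequence: T, K, H, Q, M, R, W, B, F, E, Z, Y.

7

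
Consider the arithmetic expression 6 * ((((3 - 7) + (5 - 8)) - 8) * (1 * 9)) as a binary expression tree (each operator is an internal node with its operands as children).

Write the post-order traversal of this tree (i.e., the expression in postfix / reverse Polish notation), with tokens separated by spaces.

Post-order on an expression tree gives postfix notation: for each operator, emit left operand, right operand, then the operator.

6 3 7 - 5 8 - + 8 - 1 9 * * *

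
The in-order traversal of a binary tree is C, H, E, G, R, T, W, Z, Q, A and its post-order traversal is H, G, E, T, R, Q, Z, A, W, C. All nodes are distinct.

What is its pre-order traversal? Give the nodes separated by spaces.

C W R E H G T A Z Q

The last element of post-order is the root; it splits in-order into left and right subtrees.
Root C: left subtree has 0 nodes { }, right has 9 {H, E, G, R, T, W, Z, Q, A}.
  Root W: left subtree has 5 nodes {H, E, G, R, T}, right has 3 {Z, Q, A}.
    Root R: left subtree has 3 nodes {H, E, G}, right has 1 {T}.
      Root E: left subtree has 1 node {H}, right has 1 {G}.
    Root A: left subtree has 2 nodes {Z, Q}, right has 0 { }.
      Root Z: left subtree has 0 nodes { }, right has 1 {Q}.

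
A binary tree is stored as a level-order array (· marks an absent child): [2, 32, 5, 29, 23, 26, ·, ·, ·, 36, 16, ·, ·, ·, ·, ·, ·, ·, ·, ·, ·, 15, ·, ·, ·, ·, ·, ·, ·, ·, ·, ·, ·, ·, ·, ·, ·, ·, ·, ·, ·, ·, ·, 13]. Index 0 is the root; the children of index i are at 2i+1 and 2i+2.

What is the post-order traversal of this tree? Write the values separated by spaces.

29 36 13 15 16 23 32 26 5 2

Post-order visits the left subtree, then the right subtree, then the node.
At 2: go left to 32.
  At 32: go left to 29.
    29 is a leaf — visit 29.
  At 32: go right to 23.
    At 23: go left to 36.
      36 is a leaf — visit 36.
    At 23: go right to 16.
      At 16: go left to 15.
        At 15: go left to 13.
          13 is a leaf — visit 13.
        At 15: no right child.
        Visit 15.
      At 16: no right child.
      Visit 16.
    Visit 23.
  Visit 32.
At 2: go right to 5.
  At 5: go left to 26.
    26 is a leaf — visit 26.
  At 5: no right child.
  Visit 5.
Visit 2.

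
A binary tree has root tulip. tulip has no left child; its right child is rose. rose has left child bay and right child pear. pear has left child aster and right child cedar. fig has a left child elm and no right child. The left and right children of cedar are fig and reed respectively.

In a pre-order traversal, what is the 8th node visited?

Pre-order visits the node, then its left subtree, then its right subtree.
Visit tulip.
At tulip: no left child.
At tulip: go right to rose.
  Visit rose.
  At rose: go left to bay.
    bay is a leaf — visit bay.
  At rose: go right to pear.
    Visit pear.
    At pear: go left to aster.
      aster is a leaf — visit aster.
    At pear: go right to cedar.
      Visit cedar.
      At cedar: go left to fig.
        Visit fig.
        At fig: go left to elm.
          elm is a leaf — visit elm.
        At fig: no right child.
      At cedar: go right to reed.
        reed is a leaf — visit reed.
Full pre-order sequence: tulip, rose, bay, pear, aster, cedar, fig, elm, reed.

elm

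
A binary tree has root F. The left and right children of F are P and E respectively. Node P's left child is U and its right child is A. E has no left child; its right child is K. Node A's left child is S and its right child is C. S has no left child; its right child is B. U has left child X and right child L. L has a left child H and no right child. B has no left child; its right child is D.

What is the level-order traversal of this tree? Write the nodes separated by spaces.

Level-order visits nodes level by level from the root, left to right within each level.
Level 0: F
Level 1: P, E
Level 2: U, A, K
Level 3: X, L, S, C
Level 4: H, B
Level 5: D

F P E U A K X L S C H B D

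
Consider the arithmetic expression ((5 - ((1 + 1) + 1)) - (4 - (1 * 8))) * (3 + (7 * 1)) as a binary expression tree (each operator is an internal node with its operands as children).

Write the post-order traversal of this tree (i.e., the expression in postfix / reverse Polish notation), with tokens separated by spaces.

5 1 1 + 1 + - 4 1 8 * - - 3 7 1 * + *

Post-order on an expression tree gives postfix notation: for each operator, emit left operand, right operand, then the operator.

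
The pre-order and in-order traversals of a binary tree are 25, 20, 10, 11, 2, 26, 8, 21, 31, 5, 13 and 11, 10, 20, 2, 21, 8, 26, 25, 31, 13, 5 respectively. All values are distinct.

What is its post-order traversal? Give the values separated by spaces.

The first element of pre-order is the root; it splits in-order into left and right subtrees.
Root 25: left subtree has 7 nodes {11, 10, 20, 2, 21, 8, 26}, right has 3 {31, 13, 5}.
  Root 20: left subtree has 2 nodes {11, 10}, right has 4 {2, 21, 8, 26}.
    Root 10: left subtree has 1 node {11}, right has 0 { }.
    Root 2: left subtree has 0 nodes { }, right has 3 {21, 8, 26}.
      Root 26: left subtree has 2 nodes {21, 8}, right has 0 { }.
        Root 8: left subtree has 1 node {21}, right has 0 { }.
  Root 31: left subtree has 0 nodes { }, right has 2 {13, 5}.
    Root 5: left subtree has 1 node {13}, right has 0 { }.

11 10 21 8 26 2 20 13 5 31 25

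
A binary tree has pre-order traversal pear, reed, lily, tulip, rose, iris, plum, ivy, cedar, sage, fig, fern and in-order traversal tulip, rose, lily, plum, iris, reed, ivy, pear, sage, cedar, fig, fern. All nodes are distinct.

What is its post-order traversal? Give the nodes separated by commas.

rose, tulip, plum, iris, lily, ivy, reed, sage, fern, fig, cedar, pear

The first element of pre-order is the root; it splits in-order into left and right subtrees.
Root pear: left subtree has 7 nodes {tulip, rose, lily, plum, iris, reed, ivy}, right has 4 {sage, cedar, fig, fern}.
  Root reed: left subtree has 5 nodes {tulip, rose, lily, plum, iris}, right has 1 {ivy}.
    Root lily: left subtree has 2 nodes {tulip, rose}, right has 2 {plum, iris}.
      Root tulip: left subtree has 0 nodes { }, right has 1 {rose}.
      Root iris: left subtree has 1 node {plum}, right has 0 { }.
  Root cedar: left subtree has 1 node {sage}, right has 2 {fig, fern}.
    Root fig: left subtree has 0 nodes { }, right has 1 {fern}.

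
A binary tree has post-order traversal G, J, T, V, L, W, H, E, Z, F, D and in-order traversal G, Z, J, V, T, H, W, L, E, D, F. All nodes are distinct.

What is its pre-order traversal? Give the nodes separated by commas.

D, Z, G, E, H, V, J, T, W, L, F

The last element of post-order is the root; it splits in-order into left and right subtrees.
Root D: left subtree has 9 nodes {G, Z, J, V, T, H, W, L, E}, right has 1 {F}.
  Root Z: left subtree has 1 node {G}, right has 7 {J, V, T, H, W, L, E}.
    Root E: left subtree has 6 nodes {J, V, T, H, W, L}, right has 0 { }.
      Root H: left subtree has 3 nodes {J, V, T}, right has 2 {W, L}.
        Root V: left subtree has 1 node {J}, right has 1 {T}.
        Root W: left subtree has 0 nodes { }, right has 1 {L}.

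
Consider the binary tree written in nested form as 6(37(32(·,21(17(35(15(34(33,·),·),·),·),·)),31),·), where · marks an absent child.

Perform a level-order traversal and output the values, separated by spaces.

Level-order visits nodes level by level from the root, left to right within each level.
Level 0: 6
Level 1: 37
Level 2: 32, 31
Level 3: 21
Level 4: 17
Level 5: 35
Level 6: 15
Level 7: 34
Level 8: 33

6 37 32 31 21 17 35 15 34 33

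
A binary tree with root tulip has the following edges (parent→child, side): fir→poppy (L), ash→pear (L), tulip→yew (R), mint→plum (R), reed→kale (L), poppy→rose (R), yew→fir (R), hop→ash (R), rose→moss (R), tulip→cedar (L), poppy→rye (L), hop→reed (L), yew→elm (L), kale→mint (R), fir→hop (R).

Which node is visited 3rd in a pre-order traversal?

yew

Pre-order visits the node, then its left subtree, then its right subtree.
Visit tulip.
At tulip: go left to cedar.
  cedar is a leaf — visit cedar.
At tulip: go right to yew.
  Visit yew.
  At yew: go left to elm.
    elm is a leaf — visit elm.
  At yew: go right to fir.
    Visit fir.
    At fir: go left to poppy.
      Visit poppy.
      At poppy: go left to rye.
        rye is a leaf — visit rye.
      At poppy: go right to rose.
        Visit rose.
        At rose: no left child.
        At rose: go right to moss.
          moss is a leaf — visit moss.
    At fir: go right to hop.
      Visit hop.
      At hop: go left to reed.
        Visit reed.
        At reed: go left to kale.
          Visit kale.
          At kale: no left child.
          At kale: go right to mint.
            Visit mint.
            At mint: no left child.
            At mint: go right to plum.
              plum is a leaf — visit plum.
        At reed: no right child.
      At hop: go right to ash.
        Visit ash.
        At ash: go left to pear.
          pear is a leaf — visit pear.
        At ash: no right child.
Full pre-order sequence: tulip, cedar, yew, elm, fir, poppy, rye, rose, moss, hop, reed, kale, mint, plum, ash, pear.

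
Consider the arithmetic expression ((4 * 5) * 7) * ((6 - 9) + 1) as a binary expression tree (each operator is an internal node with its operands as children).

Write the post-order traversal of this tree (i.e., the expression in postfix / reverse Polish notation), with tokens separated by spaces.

4 5 * 7 * 6 9 - 1 + *

Post-order on an expression tree gives postfix notation: for each operator, emit left operand, right operand, then the operator.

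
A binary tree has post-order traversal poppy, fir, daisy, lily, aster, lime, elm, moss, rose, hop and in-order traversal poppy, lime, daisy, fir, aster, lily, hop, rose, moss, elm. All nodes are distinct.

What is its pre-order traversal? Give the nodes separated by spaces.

The last element of post-order is the root; it splits in-order into left and right subtrees.
Root hop: left subtree has 6 nodes {poppy, lime, daisy, fir, aster, lily}, right has 3 {rose, moss, elm}.
  Root lime: left subtree has 1 node {poppy}, right has 4 {daisy, fir, aster, lily}.
    Root aster: left subtree has 2 nodes {daisy, fir}, right has 1 {lily}.
      Root daisy: left subtree has 0 nodes { }, right has 1 {fir}.
  Root rose: left subtree has 0 nodes { }, right has 2 {moss, elm}.
    Root moss: left subtree has 0 nodes { }, right has 1 {elm}.

hop lime poppy aster daisy fir lily rose moss elm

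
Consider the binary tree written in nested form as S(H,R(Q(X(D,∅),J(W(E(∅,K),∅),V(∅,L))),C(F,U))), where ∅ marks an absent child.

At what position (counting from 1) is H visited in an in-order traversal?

In-order visits the left subtree, then the node, then the right subtree.
At S: go left to H.
  H is a leaf — visit H.
Visit S.
At S: go right to R.
  At R: go left to Q.
    At Q: go left to X.
      At X: go left to D.
        D is a leaf — visit D.
      Visit X.
      At X: no right child.
    Visit Q.
    At Q: go right to J.
      At J: go left to W.
        At W: go left to E.
          At E: no left child.
          Visit E.
          At E: go right to K.
            K is a leaf — visit K.
        Visit W.
        At W: no right child.
      Visit J.
      At J: go right to V.
        At V: no left child.
        Visit V.
        At V: go right to L.
          L is a leaf — visit L.
  Visit R.
  At R: go right to C.
    At C: go left to F.
      F is a leaf — visit F.
    Visit C.
    At C: go right to U.
      U is a leaf — visit U.
Full in-order sequence: H, S, D, X, Q, E, K, W, J, V, L, R, F, C, U.

1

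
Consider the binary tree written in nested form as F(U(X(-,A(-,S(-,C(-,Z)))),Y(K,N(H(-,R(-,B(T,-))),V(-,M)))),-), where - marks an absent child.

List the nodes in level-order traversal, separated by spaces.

F U X Y A K N S H V C R M Z B T

Level-order visits nodes level by level from the root, left to right within each level.
Level 0: F
Level 1: U
Level 2: X, Y
Level 3: A, K, N
Level 4: S, H, V
Level 5: C, R, M
Level 6: Z, B
Level 7: T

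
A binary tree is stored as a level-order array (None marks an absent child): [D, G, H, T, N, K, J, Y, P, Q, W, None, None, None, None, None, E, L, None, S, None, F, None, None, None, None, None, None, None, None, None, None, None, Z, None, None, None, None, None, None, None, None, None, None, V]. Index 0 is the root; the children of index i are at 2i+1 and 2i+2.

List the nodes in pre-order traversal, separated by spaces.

Pre-order visits the node, then its left subtree, then its right subtree.
Visit D.
At D: go left to G.
  Visit G.
  At G: go left to T.
    Visit T.
    At T: go left to Y.
      Visit Y.
      At Y: no left child.
      At Y: go right to E.
        Visit E.
        At E: go left to Z.
          Z is a leaf — visit Z.
        At E: no right child.
    At T: go right to P.
      Visit P.
      At P: go left to L.
        L is a leaf — visit L.
      At P: no right child.
  At G: go right to N.
    Visit N.
    At N: go left to Q.
      Visit Q.
      At Q: go left to S.
        S is a leaf — visit S.
      At Q: no right child.
    At N: go right to W.
      Visit W.
      At W: go left to F.
        Visit F.
        At F: no left child.
        At F: go right to V.
          V is a leaf — visit V.
      At W: no right child.
At D: go right to H.
  Visit H.
  At H: go left to K.
    K is a leaf — visit K.
  At H: go right to J.
    J is a leaf — visit J.

D G T Y E Z P L N Q S W F V H K J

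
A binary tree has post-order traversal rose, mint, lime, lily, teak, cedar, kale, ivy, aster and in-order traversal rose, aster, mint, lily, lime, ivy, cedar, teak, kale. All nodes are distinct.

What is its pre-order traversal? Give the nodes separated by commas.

aster, rose, ivy, lily, mint, lime, kale, cedar, teak

The last element of post-order is the root; it splits in-order into left and right subtrees.
Root aster: left subtree has 1 node {rose}, right has 7 {mint, lily, lime, ivy, cedar, teak, kale}.
  Root ivy: left subtree has 3 nodes {mint, lily, lime}, right has 3 {cedar, teak, kale}.
    Root lily: left subtree has 1 node {mint}, right has 1 {lime}.
    Root kale: left subtree has 2 nodes {cedar, teak}, right has 0 { }.
      Root cedar: left subtree has 0 nodes { }, right has 1 {teak}.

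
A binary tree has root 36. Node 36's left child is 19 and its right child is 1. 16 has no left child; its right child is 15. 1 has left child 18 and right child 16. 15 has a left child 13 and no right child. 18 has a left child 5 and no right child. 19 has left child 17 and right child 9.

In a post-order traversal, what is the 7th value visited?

Post-order visits the left subtree, then the right subtree, then the node.
At 36: go left to 19.
  At 19: go left to 17.
    17 is a leaf — visit 17.
  At 19: go right to 9.
    9 is a leaf — visit 9.
  Visit 19.
At 36: go right to 1.
  At 1: go left to 18.
    At 18: go left to 5.
      5 is a leaf — visit 5.
    At 18: no right child.
    Visit 18.
  At 1: go right to 16.
    At 16: no left child.
    At 16: go right to 15.
      At 15: go left to 13.
        13 is a leaf — visit 13.
      At 15: no right child.
      Visit 15.
    Visit 16.
  Visit 1.
Visit 36.
Full post-order sequence: 17, 9, 19, 5, 18, 13, 15, 16, 1, 36.

15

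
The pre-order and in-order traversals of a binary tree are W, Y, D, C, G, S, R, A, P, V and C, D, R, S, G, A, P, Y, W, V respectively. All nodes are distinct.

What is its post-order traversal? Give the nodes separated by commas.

C, R, S, P, A, G, D, Y, V, W

The first element of pre-order is the root; it splits in-order into left and right subtrees.
Root W: left subtree has 8 nodes {C, D, R, S, G, A, P, Y}, right has 1 {V}.
  Root Y: left subtree has 7 nodes {C, D, R, S, G, A, P}, right has 0 { }.
    Root D: left subtree has 1 node {C}, right has 5 {R, S, G, A, P}.
      Root G: left subtree has 2 nodes {R, S}, right has 2 {A, P}.
        Root S: left subtree has 1 node {R}, right has 0 { }.
        Root A: left subtree has 0 nodes { }, right has 1 {P}.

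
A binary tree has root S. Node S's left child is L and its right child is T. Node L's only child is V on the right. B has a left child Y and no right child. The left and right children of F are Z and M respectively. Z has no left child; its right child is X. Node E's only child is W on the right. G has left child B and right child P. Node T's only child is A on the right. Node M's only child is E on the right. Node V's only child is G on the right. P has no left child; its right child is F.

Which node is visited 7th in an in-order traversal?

In-order visits the left subtree, then the node, then the right subtree.
At S: go left to L.
  At L: no left child.
  Visit L.
  At L: go right to V.
    At V: no left child.
    Visit V.
    At V: go right to G.
      At G: go left to B.
        At B: go left to Y.
          Y is a leaf — visit Y.
        Visit B.
        At B: no right child.
      Visit G.
      At G: go right to P.
        At P: no left child.
        Visit P.
        At P: go right to F.
          At F: go left to Z.
            At Z: no left child.
            Visit Z.
            At Z: go right to X.
              X is a leaf — visit X.
          Visit F.
          At F: go right to M.
            At M: no left child.
            Visit M.
            At M: go right to E.
              At E: no left child.
              Visit E.
              At E: go right to W.
                W is a leaf — visit W.
Visit S.
At S: go right to T.
  At T: no left child.
  Visit T.
  At T: go right to A.
    A is a leaf — visit A.
Full in-order sequence: L, V, Y, B, G, P, Z, X, F, M, E, W, S, T, A.

Z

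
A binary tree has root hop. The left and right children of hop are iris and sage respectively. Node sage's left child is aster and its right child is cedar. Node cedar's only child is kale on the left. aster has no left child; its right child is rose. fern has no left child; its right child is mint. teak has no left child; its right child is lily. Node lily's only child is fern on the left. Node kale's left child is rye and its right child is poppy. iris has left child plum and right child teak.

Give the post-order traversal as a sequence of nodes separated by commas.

plum, mint, fern, lily, teak, iris, rose, aster, rye, poppy, kale, cedar, sage, hop

Post-order visits the left subtree, then the right subtree, then the node.
At hop: go left to iris.
  At iris: go left to plum.
    plum is a leaf — visit plum.
  At iris: go right to teak.
    At teak: no left child.
    At teak: go right to lily.
      At lily: go left to fern.
        At fern: no left child.
        At fern: go right to mint.
          mint is a leaf — visit mint.
        Visit fern.
      At lily: no right child.
      Visit lily.
    Visit teak.
  Visit iris.
At hop: go right to sage.
  At sage: go left to aster.
    At aster: no left child.
    At aster: go right to rose.
      rose is a leaf — visit rose.
    Visit aster.
  At sage: go right to cedar.
    At cedar: go left to kale.
      At kale: go left to rye.
        rye is a leaf — visit rye.
      At kale: go right to poppy.
        poppy is a leaf — visit poppy.
      Visit kale.
    At cedar: no right child.
    Visit cedar.
  Visit sage.
Visit hop.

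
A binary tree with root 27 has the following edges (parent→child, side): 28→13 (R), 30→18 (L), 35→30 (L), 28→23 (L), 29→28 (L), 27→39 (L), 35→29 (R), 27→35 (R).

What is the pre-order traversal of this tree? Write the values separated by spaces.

Pre-order visits the node, then its left subtree, then its right subtree.
Visit 27.
At 27: go left to 39.
  39 is a leaf — visit 39.
At 27: go right to 35.
  Visit 35.
  At 35: go left to 30.
    Visit 30.
    At 30: go left to 18.
      18 is a leaf — visit 18.
    At 30: no right child.
  At 35: go right to 29.
    Visit 29.
    At 29: go left to 28.
      Visit 28.
      At 28: go left to 23.
        23 is a leaf — visit 23.
      At 28: go right to 13.
        13 is a leaf — visit 13.
    At 29: no right child.

27 39 35 30 18 29 28 23 13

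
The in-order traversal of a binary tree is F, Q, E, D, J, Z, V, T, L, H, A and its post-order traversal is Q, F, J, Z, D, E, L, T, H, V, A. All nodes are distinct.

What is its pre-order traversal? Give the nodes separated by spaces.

The last element of post-order is the root; it splits in-order into left and right subtrees.
Root A: left subtree has 10 nodes {F, Q, E, D, J, Z, V, T, L, H}, right has 0 { }.
  Root V: left subtree has 6 nodes {F, Q, E, D, J, Z}, right has 3 {T, L, H}.
    Root E: left subtree has 2 nodes {F, Q}, right has 3 {D, J, Z}.
      Root F: left subtree has 0 nodes { }, right has 1 {Q}.
      Root D: left subtree has 0 nodes { }, right has 2 {J, Z}.
        Root Z: left subtree has 1 node {J}, right has 0 { }.
    Root H: left subtree has 2 nodes {T, L}, right has 0 { }.
      Root T: left subtree has 0 nodes { }, right has 1 {L}.

A V E F Q D Z J H T L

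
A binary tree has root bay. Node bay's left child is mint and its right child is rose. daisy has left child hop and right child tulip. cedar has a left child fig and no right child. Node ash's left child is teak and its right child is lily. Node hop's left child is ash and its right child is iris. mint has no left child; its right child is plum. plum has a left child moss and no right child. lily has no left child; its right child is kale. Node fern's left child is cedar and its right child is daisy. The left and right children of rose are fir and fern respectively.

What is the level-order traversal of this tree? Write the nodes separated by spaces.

Level-order visits nodes level by level from the root, left to right within each level.
Level 0: bay
Level 1: mint, rose
Level 2: plum, fir, fern
Level 3: moss, cedar, daisy
Level 4: fig, hop, tulip
Level 5: ash, iris
Level 6: teak, lily
Level 7: kale

bay mint rose plum fir fern moss cedar daisy fig hop tulip ash iris teak lily kale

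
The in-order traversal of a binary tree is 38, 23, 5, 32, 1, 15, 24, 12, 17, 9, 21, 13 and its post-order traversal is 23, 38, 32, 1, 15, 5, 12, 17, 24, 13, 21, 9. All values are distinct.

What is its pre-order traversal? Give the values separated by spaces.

9 24 5 38 23 15 1 32 17 12 21 13

The last element of post-order is the root; it splits in-order into left and right subtrees.
Root 9: left subtree has 9 nodes {38, 23, 5, 32, 1, 15, 24, 12, 17}, right has 2 {21, 13}.
  Root 24: left subtree has 6 nodes {38, 23, 5, 32, 1, 15}, right has 2 {12, 17}.
    Root 5: left subtree has 2 nodes {38, 23}, right has 3 {32, 1, 15}.
      Root 38: left subtree has 0 nodes { }, right has 1 {23}.
      Root 15: left subtree has 2 nodes {32, 1}, right has 0 { }.
        Root 1: left subtree has 1 node {32}, right has 0 { }.
    Root 17: left subtree has 1 node {12}, right has 0 { }.
  Root 21: left subtree has 0 nodes { }, right has 1 {13}.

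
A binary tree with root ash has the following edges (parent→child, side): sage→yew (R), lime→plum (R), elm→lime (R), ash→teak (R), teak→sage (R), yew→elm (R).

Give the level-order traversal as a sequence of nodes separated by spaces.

Level-order visits nodes level by level from the root, left to right within each level.
Level 0: ash
Level 1: teak
Level 2: sage
Level 3: yew
Level 4: elm
Level 5: lime
Level 6: plum

ash teak sage yew elm lime plum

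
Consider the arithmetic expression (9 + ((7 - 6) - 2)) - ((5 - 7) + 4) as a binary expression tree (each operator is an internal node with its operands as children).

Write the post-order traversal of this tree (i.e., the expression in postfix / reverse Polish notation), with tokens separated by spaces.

Post-order on an expression tree gives postfix notation: for each operator, emit left operand, right operand, then the operator.

9 7 6 - 2 - + 5 7 - 4 + -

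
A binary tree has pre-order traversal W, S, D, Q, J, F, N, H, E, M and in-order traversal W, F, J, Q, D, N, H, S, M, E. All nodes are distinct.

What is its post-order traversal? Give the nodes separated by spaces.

The first element of pre-order is the root; it splits in-order into left and right subtrees.
Root W: left subtree has 0 nodes { }, right has 9 {F, J, Q, D, N, H, S, M, E}.
  Root S: left subtree has 6 nodes {F, J, Q, D, N, H}, right has 2 {M, E}.
    Root D: left subtree has 3 nodes {F, J, Q}, right has 2 {N, H}.
      Root Q: left subtree has 2 nodes {F, J}, right has 0 { }.
        Root J: left subtree has 1 node {F}, right has 0 { }.
      Root N: left subtree has 0 nodes { }, right has 1 {H}.
    Root E: left subtree has 1 node {M}, right has 0 { }.

F J Q H N D M E S W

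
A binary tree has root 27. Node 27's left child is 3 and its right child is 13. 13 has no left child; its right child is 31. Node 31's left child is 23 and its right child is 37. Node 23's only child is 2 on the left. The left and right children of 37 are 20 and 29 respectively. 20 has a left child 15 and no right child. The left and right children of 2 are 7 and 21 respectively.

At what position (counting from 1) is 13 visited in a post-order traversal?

11

Post-order visits the left subtree, then the right subtree, then the node.
At 27: go left to 3.
  3 is a leaf — visit 3.
At 27: go right to 13.
  At 13: no left child.
  At 13: go right to 31.
    At 31: go left to 23.
      At 23: go left to 2.
        At 2: go left to 7.
          7 is a leaf — visit 7.
        At 2: go right to 21.
          21 is a leaf — visit 21.
        Visit 2.
      At 23: no right child.
      Visit 23.
    At 31: go right to 37.
      At 37: go left to 20.
        At 20: go left to 15.
          15 is a leaf — visit 15.
        At 20: no right child.
        Visit 20.
      At 37: go right to 29.
        29 is a leaf — visit 29.
      Visit 37.
    Visit 31.
  Visit 13.
Visit 27.
Full post-order sequence: 3, 7, 21, 2, 23, 15, 20, 29, 37, 31, 13, 27.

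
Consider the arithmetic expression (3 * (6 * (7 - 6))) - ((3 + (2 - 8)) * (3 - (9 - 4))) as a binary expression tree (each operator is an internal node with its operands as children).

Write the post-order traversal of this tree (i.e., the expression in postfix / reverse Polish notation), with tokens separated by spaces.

Post-order on an expression tree gives postfix notation: for each operator, emit left operand, right operand, then the operator.

3 6 7 6 - * * 3 2 8 - + 3 9 4 - - * -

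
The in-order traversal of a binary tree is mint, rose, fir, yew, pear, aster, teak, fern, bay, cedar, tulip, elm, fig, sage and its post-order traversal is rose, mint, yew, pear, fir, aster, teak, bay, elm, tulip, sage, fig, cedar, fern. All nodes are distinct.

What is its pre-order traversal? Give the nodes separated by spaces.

fern teak aster fir mint rose pear yew cedar bay fig tulip elm sage

The last element of post-order is the root; it splits in-order into left and right subtrees.
Root fern: left subtree has 7 nodes {mint, rose, fir, yew, pear, aster, teak}, right has 6 {bay, cedar, tulip, elm, fig, sage}.
  Root teak: left subtree has 6 nodes {mint, rose, fir, yew, pear, aster}, right has 0 { }.
    Root aster: left subtree has 5 nodes {mint, rose, fir, yew, pear}, right has 0 { }.
      Root fir: left subtree has 2 nodes {mint, rose}, right has 2 {yew, pear}.
        Root mint: left subtree has 0 nodes { }, right has 1 {rose}.
        Root pear: left subtree has 1 node {yew}, right has 0 { }.
  Root cedar: left subtree has 1 node {bay}, right has 4 {tulip, elm, fig, sage}.
    Root fig: left subtree has 2 nodes {tulip, elm}, right has 1 {sage}.
      Root tulip: left subtree has 0 nodes { }, right has 1 {elm}.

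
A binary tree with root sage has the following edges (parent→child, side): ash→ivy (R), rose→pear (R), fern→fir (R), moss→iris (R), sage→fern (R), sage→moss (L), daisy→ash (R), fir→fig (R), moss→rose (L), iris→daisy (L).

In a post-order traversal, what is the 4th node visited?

ash

Post-order visits the left subtree, then the right subtree, then the node.
At sage: go left to moss.
  At moss: go left to rose.
    At rose: no left child.
    At rose: go right to pear.
      pear is a leaf — visit pear.
    Visit rose.
  At moss: go right to iris.
    At iris: go left to daisy.
      At daisy: no left child.
      At daisy: go right to ash.
        At ash: no left child.
        At ash: go right to ivy.
          ivy is a leaf — visit ivy.
        Visit ash.
      Visit daisy.
    At iris: no right child.
    Visit iris.
  Visit moss.
At sage: go right to fern.
  At fern: no left child.
  At fern: go right to fir.
    At fir: no left child.
    At fir: go right to fig.
      fig is a leaf — visit fig.
    Visit fir.
  Visit fern.
Visit sage.
Full post-order sequence: pear, rose, ivy, ash, daisy, iris, moss, fig, fir, fern, sage.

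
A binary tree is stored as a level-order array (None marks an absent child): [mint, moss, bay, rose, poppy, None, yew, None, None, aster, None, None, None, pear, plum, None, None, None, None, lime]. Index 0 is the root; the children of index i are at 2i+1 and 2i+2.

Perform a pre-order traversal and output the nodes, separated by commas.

mint, moss, rose, poppy, aster, lime, bay, yew, pear, plum

Pre-order visits the node, then its left subtree, then its right subtree.
Visit mint.
At mint: go left to moss.
  Visit moss.
  At moss: go left to rose.
    rose is a leaf — visit rose.
  At moss: go right to poppy.
    Visit poppy.
    At poppy: go left to aster.
      Visit aster.
      At aster: go left to lime.
        lime is a leaf — visit lime.
      At aster: no right child.
    At poppy: no right child.
At mint: go right to bay.
  Visit bay.
  At bay: no left child.
  At bay: go right to yew.
    Visit yew.
    At yew: go left to pear.
      pear is a leaf — visit pear.
    At yew: go right to plum.
      plum is a leaf — visit plum.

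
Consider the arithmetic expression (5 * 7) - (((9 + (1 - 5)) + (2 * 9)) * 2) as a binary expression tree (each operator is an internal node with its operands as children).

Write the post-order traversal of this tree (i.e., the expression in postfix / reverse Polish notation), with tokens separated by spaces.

Post-order on an expression tree gives postfix notation: for each operator, emit left operand, right operand, then the operator.

5 7 * 9 1 5 - + 2 9 * + 2 * -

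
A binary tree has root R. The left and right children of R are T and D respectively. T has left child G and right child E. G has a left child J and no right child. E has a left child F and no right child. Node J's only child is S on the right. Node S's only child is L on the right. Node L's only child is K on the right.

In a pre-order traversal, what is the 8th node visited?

Pre-order visits the node, then its left subtree, then its right subtree.
Visit R.
At R: go left to T.
  Visit T.
  At T: go left to G.
    Visit G.
    At G: go left to J.
      Visit J.
      At J: no left child.
      At J: go right to S.
        Visit S.
        At S: no left child.
        At S: go right to L.
          Visit L.
          At L: no left child.
          At L: go right to K.
            K is a leaf — visit K.
    At G: no right child.
  At T: go right to E.
    Visit E.
    At E: go left to F.
      F is a leaf — visit F.
    At E: no right child.
At R: go right to D.
  D is a leaf — visit D.
Full pre-order sequence: R, T, G, J, S, L, K, E, F, D.

E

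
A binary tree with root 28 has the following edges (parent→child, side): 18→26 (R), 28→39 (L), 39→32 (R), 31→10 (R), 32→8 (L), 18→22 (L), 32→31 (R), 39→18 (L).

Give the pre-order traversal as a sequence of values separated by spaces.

28 39 18 22 26 32 8 31 10

Pre-order visits the node, then its left subtree, then its right subtree.
Visit 28.
At 28: go left to 39.
  Visit 39.
  At 39: go left to 18.
    Visit 18.
    At 18: go left to 22.
      22 is a leaf — visit 22.
    At 18: go right to 26.
      26 is a leaf — visit 26.
  At 39: go right to 32.
    Visit 32.
    At 32: go left to 8.
      8 is a leaf — visit 8.
    At 32: go right to 31.
      Visit 31.
      At 31: no left child.
      At 31: go right to 10.
        10 is a leaf — visit 10.
At 28: no right child.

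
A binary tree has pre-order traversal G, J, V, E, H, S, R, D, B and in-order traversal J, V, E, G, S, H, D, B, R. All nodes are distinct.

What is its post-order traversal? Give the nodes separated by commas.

E, V, J, S, B, D, R, H, G

The first element of pre-order is the root; it splits in-order into left and right subtrees.
Root G: left subtree has 3 nodes {J, V, E}, right has 5 {S, H, D, B, R}.
  Root J: left subtree has 0 nodes { }, right has 2 {V, E}.
    Root V: left subtree has 0 nodes { }, right has 1 {E}.
  Root H: left subtree has 1 node {S}, right has 3 {D, B, R}.
    Root R: left subtree has 2 nodes {D, B}, right has 0 { }.
      Root D: left subtree has 0 nodes { }, right has 1 {B}.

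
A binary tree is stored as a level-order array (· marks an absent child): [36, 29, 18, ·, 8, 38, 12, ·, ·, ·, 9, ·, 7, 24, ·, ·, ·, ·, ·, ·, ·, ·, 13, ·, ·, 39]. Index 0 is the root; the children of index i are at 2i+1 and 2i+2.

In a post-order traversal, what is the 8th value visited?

24

Post-order visits the left subtree, then the right subtree, then the node.
At 36: go left to 29.
  At 29: no left child.
  At 29: go right to 8.
    At 8: no left child.
    At 8: go right to 9.
      At 9: no left child.
      At 9: go right to 13.
        13 is a leaf — visit 13.
      Visit 9.
    Visit 8.
  Visit 29.
At 36: go right to 18.
  At 18: go left to 38.
    At 38: no left child.
    At 38: go right to 7.
      At 7: go left to 39.
        39 is a leaf — visit 39.
      At 7: no right child.
      Visit 7.
    Visit 38.
  At 18: go right to 12.
    At 12: go left to 24.
      24 is a leaf — visit 24.
    At 12: no right child.
    Visit 12.
  Visit 18.
Visit 36.
Full post-order sequence: 13, 9, 8, 29, 39, 7, 38, 24, 12, 18, 36.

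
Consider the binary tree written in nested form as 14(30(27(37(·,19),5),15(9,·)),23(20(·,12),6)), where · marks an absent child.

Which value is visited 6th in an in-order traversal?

9

In-order visits the left subtree, then the node, then the right subtree.
At 14: go left to 30.
  At 30: go left to 27.
    At 27: go left to 37.
      At 37: no left child.
      Visit 37.
      At 37: go right to 19.
        19 is a leaf — visit 19.
    Visit 27.
    At 27: go right to 5.
      5 is a leaf — visit 5.
  Visit 30.
  At 30: go right to 15.
    At 15: go left to 9.
      9 is a leaf — visit 9.
    Visit 15.
    At 15: no right child.
Visit 14.
At 14: go right to 23.
  At 23: go left to 20.
    At 20: no left child.
    Visit 20.
    At 20: go right to 12.
      12 is a leaf — visit 12.
  Visit 23.
  At 23: go right to 6.
    6 is a leaf — visit 6.
Full in-order sequence: 37, 19, 27, 5, 30, 9, 15, 14, 20, 12, 23, 6.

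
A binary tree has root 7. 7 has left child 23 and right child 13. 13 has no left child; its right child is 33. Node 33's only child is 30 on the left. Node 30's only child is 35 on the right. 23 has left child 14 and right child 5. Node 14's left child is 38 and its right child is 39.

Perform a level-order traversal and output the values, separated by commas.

7, 23, 13, 14, 5, 33, 38, 39, 30, 35

Level-order visits nodes level by level from the root, left to right within each level.
Level 0: 7
Level 1: 23, 13
Level 2: 14, 5, 33
Level 3: 38, 39, 30
Level 4: 35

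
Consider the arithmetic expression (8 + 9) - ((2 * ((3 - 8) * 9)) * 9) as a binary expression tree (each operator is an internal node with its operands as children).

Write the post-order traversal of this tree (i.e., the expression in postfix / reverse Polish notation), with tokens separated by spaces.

Post-order on an expression tree gives postfix notation: for each operator, emit left operand, right operand, then the operator.

8 9 + 2 3 8 - 9 * * 9 * -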